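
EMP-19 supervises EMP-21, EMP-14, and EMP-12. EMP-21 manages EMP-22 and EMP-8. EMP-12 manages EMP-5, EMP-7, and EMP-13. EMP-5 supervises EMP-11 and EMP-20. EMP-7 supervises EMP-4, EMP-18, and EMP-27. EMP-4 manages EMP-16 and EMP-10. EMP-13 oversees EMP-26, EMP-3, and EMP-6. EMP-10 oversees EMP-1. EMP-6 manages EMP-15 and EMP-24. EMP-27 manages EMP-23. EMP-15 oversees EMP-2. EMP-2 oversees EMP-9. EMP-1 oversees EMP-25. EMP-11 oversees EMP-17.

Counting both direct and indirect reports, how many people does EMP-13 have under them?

EMP-13 directly manages EMP-26, EMP-3, EMP-6. EMP-26 has no reports. EMP-3 has no reports. Under EMP-6: EMP-24, EMP-15, EMP-2, EMP-9 (4). So EMP-13's organization is 3 direct reports plus everyone under them: 1 + 1 + 5 = 7.

7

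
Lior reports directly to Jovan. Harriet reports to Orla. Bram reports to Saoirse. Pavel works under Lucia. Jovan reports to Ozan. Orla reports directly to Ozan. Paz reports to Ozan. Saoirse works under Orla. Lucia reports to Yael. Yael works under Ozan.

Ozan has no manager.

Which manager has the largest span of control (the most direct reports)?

Direct-report counts: Ozan has 4; Jovan has 1; Orla has 2; Saoirse has 1; Yael has 1; Lucia has 1. The largest is 4, held by Ozan.

Ozan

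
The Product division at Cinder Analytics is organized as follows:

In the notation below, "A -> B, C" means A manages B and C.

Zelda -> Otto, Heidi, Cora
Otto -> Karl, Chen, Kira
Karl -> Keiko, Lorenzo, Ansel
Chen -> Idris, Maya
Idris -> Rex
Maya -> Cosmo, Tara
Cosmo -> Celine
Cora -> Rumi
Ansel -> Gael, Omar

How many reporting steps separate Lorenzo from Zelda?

Chain from Lorenzo up to Zelda: Lorenzo → Karl → Otto → Zelda. That is 3 steps up, so Lorenzo is 3 levels below Zelda.

3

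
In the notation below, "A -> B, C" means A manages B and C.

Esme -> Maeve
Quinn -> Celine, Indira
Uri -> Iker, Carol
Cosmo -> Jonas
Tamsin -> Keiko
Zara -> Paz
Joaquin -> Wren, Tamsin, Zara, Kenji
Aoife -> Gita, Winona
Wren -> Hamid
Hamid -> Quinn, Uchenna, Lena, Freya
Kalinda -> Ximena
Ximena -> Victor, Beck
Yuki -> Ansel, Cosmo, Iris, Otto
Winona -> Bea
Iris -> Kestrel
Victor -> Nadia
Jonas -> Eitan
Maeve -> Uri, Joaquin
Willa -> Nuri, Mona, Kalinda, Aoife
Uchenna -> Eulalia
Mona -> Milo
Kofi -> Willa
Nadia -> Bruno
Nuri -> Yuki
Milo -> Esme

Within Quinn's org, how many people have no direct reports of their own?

2

The people in Quinn's organization with no one reporting to them are Indira, Celine. That is 2.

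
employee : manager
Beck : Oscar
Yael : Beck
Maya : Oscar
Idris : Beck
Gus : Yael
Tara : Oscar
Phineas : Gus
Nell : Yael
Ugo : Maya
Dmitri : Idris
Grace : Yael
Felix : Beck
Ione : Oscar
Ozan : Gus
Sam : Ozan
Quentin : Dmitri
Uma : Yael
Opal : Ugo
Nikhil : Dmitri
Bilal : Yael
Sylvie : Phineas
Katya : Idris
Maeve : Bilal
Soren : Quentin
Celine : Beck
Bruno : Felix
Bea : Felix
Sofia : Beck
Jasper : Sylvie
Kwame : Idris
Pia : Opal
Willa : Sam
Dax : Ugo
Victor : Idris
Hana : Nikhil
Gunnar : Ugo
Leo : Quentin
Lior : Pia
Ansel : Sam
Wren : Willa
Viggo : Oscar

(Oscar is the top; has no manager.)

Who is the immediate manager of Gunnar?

Gunnar reports directly to Ugo.

Ugo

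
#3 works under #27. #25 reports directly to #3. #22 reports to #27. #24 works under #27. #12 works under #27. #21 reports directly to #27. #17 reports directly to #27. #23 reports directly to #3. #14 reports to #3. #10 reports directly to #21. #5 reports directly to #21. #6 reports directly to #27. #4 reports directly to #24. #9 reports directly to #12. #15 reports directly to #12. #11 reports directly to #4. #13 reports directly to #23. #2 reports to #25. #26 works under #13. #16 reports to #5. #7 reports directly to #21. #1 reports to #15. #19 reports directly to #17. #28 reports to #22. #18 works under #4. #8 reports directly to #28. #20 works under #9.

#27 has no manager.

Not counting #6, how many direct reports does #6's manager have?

#6 reports to #27. #27's other direct reports are #3, #22, #24, #12, #21, #17 — 6 peers.

6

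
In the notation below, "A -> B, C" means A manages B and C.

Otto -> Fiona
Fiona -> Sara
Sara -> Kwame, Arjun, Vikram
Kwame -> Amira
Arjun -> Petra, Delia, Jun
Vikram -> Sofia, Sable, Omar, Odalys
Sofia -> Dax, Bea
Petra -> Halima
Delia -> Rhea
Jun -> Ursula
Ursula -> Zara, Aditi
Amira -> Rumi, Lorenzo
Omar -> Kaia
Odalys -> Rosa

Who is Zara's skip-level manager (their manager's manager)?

Zara reports to Ursula, and Ursula reports to Jun. So Zara's skip-level manager is Jun.

Jun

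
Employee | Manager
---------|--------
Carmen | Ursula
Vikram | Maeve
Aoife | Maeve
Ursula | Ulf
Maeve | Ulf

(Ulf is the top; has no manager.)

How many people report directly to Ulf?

Ulf directly manages Maeve, Ursula. That is 2 direct reports.

2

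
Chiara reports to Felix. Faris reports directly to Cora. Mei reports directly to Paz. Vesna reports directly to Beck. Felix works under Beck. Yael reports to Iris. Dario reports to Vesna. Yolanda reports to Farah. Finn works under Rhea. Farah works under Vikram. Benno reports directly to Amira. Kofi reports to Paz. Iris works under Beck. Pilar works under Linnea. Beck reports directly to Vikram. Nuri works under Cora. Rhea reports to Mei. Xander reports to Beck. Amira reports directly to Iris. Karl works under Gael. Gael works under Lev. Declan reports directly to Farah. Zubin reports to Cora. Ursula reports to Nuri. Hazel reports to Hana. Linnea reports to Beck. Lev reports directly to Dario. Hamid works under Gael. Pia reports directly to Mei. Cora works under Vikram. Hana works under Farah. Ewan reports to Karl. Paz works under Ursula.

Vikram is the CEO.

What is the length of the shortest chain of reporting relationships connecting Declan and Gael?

7

Declan is 2 levels below Vikram, and Gael is 5 levels below Vikram (their lowest common manager). The shortest path runs up from Declan to Vikram and back down to Gael: 2 + 5 = 7 links.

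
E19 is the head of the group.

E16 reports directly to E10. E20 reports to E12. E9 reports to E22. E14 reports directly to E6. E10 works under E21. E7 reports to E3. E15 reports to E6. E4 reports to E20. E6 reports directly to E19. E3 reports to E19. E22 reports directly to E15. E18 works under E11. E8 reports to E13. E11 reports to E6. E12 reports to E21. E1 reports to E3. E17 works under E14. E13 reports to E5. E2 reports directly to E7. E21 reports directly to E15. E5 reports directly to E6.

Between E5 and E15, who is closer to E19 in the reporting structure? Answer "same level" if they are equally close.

same level

Both E5 and E15 are 2 levels below E19.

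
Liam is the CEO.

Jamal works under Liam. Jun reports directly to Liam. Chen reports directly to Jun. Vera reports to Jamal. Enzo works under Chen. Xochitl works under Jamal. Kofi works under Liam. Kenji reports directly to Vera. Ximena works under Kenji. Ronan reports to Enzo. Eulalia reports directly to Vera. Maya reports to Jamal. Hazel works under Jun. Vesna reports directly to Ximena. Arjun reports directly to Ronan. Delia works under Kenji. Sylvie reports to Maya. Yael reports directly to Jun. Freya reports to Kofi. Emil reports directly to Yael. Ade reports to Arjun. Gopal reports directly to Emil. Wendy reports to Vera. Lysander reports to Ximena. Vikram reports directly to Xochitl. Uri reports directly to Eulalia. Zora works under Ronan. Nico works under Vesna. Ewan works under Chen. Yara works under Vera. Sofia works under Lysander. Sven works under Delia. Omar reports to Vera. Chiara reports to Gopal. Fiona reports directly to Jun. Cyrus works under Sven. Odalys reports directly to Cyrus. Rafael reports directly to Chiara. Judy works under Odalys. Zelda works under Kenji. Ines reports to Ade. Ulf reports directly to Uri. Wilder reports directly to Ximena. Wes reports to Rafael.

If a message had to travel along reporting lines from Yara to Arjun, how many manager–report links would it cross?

Yara is 3 levels below Liam, and Arjun is 5 levels below Liam (their lowest common manager). The shortest path runs up from Yara to Liam and back down to Arjun: 3 + 5 = 8 links.

8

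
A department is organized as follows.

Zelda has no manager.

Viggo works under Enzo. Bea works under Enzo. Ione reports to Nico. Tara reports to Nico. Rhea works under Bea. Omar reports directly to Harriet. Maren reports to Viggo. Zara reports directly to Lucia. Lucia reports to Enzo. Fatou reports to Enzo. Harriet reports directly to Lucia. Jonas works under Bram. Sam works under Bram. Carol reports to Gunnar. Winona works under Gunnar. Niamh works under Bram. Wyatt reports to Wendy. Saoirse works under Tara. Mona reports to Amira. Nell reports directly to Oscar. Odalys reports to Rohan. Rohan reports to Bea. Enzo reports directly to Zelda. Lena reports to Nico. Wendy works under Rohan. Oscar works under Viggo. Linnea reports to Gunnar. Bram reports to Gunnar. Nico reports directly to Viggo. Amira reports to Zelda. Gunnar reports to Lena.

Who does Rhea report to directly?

Bea

Rhea reports directly to Bea.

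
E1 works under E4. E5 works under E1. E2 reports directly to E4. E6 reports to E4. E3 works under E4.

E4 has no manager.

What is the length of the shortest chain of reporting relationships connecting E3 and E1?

2

E3 is 1 level below E4, and E1 is 1 level below E4 (their lowest common manager). The shortest path runs up from E3 to E4 and back down to E1: 1 + 1 = 2 links.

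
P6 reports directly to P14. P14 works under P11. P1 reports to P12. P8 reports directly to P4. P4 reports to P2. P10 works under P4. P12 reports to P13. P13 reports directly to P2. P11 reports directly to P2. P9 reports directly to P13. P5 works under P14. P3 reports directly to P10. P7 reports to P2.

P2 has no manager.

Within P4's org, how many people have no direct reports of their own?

The people in P4's organization with no one reporting to them are P8, P3. That is 2.

2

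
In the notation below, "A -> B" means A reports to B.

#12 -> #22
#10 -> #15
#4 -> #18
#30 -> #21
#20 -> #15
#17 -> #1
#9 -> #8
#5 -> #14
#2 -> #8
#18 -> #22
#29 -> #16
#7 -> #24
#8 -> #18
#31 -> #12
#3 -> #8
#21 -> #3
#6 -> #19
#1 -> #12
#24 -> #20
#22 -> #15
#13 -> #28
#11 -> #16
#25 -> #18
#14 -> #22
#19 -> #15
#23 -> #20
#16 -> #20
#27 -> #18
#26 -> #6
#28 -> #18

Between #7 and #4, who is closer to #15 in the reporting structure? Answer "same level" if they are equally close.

Both #7 and #4 are 3 levels below #15.

same level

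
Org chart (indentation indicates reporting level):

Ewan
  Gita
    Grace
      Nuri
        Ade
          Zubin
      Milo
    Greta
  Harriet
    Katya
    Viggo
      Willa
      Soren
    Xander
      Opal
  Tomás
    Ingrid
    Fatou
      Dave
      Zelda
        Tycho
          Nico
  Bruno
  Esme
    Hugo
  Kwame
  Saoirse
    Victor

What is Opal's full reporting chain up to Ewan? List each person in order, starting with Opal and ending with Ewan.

Opal -> Xander -> Harriet -> Ewan

Opal reports to Xander. Xander reports to Harriet. Harriet reports to Ewan. Ewan is at the top.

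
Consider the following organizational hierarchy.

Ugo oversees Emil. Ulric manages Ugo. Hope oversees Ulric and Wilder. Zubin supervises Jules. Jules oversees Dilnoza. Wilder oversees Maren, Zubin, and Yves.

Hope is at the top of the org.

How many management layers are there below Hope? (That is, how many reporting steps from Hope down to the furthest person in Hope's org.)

The longest chain under Hope runs Hope → Wilder → Zubin → Jules → Dilnoza, which is 4 levels below Hope.

4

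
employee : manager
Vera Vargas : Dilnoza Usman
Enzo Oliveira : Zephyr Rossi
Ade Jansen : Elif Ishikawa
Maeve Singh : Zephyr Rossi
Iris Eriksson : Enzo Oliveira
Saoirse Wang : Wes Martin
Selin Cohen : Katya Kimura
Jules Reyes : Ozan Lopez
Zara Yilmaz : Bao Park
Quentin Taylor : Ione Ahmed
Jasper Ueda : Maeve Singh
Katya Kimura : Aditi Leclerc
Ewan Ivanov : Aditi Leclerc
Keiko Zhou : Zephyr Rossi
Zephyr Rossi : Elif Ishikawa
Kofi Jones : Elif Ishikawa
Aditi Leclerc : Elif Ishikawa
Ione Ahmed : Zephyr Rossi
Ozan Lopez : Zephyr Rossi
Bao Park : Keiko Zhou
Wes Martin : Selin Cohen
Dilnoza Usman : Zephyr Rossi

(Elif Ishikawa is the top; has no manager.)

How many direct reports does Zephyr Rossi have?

Zephyr Rossi directly manages Maeve Singh, Ione Ahmed, Keiko Zhou, Ozan Lopez, Enzo Oliveira, Dilnoza Usman. That is 6 direct reports.

6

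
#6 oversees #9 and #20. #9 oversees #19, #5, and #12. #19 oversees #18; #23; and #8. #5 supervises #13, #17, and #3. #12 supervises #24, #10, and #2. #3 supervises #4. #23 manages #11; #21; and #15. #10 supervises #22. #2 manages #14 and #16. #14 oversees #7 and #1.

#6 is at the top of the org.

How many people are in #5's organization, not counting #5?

4

#5 directly manages #17, #3, #13. #17 has no reports. Under #3: #4 (1). #13 has no reports. So #5's organization is 3 direct reports plus everyone under them: 1 + 2 + 1 = 4.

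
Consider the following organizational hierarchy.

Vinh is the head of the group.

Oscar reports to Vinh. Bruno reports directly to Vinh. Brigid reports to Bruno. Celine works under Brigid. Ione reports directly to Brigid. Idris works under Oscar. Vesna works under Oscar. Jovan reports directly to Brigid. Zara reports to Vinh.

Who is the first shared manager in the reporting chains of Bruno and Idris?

Bruno's chain of managers is Vinh. Idris's chain of managers is Oscar, Vinh. The first manager that appears in both chains is Vinh.

Vinh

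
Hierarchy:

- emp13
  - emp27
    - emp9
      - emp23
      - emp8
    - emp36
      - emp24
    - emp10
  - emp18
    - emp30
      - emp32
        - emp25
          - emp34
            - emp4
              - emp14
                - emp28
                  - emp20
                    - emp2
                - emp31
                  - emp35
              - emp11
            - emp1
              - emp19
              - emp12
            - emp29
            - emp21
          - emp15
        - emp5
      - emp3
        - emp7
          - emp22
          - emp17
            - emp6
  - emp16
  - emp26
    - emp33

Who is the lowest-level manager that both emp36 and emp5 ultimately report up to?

emp13

emp36's chain of managers is emp27, emp13. emp5's chain of managers is emp32, emp30, emp18, emp13. The first manager that appears in both chains is emp13.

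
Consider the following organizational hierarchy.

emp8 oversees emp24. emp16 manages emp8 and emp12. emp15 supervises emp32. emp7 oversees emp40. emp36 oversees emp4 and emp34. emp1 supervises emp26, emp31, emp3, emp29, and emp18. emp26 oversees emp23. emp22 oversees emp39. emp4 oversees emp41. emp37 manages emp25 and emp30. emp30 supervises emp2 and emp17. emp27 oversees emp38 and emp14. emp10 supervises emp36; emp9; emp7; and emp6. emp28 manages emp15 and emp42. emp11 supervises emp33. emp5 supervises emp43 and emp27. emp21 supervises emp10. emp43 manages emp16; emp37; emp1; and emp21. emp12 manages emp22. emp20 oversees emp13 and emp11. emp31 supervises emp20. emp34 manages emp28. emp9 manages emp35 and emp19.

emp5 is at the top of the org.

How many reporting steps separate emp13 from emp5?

Chain from emp13 up to emp5: emp13 → emp20 → emp31 → emp1 → emp43 → emp5. That is 5 steps up, so emp13 is 5 levels below emp5.

5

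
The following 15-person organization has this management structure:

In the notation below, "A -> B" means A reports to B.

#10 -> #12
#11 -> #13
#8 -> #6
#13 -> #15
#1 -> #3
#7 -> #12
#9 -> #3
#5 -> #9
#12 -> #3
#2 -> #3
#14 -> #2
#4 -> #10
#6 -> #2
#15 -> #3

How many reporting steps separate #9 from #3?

Chain from #9 up to #3: #9 → #3. That is 1 step up, so #9 is 1 level below #3.

1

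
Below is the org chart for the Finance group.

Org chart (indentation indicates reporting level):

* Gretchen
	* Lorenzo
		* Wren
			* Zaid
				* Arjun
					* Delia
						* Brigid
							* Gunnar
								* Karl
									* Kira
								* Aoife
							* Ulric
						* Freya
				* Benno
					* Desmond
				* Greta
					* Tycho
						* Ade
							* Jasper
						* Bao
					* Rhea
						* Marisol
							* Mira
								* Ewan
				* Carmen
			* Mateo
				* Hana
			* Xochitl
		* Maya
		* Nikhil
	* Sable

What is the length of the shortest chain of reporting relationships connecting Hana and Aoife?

Hana is 2 levels below Wren, and Aoife is 6 levels below Wren (their lowest common manager). The shortest path runs up from Hana to Wren and back down to Aoife: 2 + 6 = 8 links.

8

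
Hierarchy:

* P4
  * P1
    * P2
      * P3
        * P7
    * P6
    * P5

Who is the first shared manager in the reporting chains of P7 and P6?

P7's chain of managers is P3, P2, P1, P4. P6's chain of managers is P1, P4. The first manager that appears in both chains is P1.

P1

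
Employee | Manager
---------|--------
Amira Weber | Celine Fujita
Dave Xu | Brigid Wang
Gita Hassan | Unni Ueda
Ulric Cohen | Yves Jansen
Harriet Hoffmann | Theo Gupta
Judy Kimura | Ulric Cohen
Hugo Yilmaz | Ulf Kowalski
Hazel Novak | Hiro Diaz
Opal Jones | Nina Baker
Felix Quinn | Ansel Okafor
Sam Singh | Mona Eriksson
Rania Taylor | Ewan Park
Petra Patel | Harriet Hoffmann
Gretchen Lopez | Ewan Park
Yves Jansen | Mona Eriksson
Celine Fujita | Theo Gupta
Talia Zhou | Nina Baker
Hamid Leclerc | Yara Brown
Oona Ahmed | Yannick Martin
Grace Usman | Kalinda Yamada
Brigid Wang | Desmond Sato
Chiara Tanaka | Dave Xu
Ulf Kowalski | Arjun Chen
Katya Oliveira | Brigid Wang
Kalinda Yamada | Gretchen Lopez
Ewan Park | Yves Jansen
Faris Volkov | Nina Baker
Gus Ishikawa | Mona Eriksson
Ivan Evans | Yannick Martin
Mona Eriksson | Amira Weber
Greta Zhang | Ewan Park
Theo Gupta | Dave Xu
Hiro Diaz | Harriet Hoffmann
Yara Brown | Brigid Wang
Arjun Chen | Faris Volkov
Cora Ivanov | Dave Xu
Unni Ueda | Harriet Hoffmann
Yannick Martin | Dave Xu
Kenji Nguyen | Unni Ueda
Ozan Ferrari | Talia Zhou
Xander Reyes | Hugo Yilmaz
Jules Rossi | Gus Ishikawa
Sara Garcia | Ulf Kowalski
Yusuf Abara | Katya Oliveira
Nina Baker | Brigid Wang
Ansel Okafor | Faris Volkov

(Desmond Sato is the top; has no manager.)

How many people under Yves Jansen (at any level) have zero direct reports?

The people in Yves Jansen's organization with no one reporting to them are Grace Usman, Rania Taylor, Greta Zhang, Judy Kimura. That is 4.

4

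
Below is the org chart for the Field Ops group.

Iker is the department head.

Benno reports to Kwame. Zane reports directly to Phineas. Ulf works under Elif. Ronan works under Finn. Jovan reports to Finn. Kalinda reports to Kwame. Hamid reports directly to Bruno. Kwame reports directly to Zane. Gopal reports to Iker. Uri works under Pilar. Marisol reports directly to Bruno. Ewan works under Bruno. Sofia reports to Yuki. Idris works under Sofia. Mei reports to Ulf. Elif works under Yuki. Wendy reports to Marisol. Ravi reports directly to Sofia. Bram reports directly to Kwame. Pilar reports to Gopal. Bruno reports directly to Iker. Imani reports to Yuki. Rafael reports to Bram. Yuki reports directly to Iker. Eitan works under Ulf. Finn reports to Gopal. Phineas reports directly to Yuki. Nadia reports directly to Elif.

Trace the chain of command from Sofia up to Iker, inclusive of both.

Sofia -> Yuki -> Iker

Sofia reports to Yuki. Yuki reports to Iker. Iker is at the top.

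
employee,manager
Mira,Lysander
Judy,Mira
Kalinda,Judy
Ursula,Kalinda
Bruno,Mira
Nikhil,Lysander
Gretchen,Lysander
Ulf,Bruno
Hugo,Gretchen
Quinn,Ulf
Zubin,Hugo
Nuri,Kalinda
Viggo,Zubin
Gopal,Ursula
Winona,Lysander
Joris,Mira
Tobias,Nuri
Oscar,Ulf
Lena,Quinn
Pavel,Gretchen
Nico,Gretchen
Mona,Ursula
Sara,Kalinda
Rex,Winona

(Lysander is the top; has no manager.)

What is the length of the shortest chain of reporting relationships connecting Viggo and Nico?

4

Viggo is 3 levels below Gretchen, and Nico is 1 level below Gretchen (their lowest common manager). The shortest path runs up from Viggo to Gretchen and back down to Nico: 3 + 1 = 4 links.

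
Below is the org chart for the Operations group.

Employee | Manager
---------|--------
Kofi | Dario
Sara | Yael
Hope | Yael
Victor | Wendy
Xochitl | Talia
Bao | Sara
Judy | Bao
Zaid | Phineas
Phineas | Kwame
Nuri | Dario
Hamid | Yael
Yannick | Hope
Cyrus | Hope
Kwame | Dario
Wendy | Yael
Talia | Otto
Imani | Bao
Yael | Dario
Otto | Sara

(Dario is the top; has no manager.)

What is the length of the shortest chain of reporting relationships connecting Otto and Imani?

Otto is 1 level below Sara, and Imani is 2 levels below Sara (their lowest common manager). The shortest path runs up from Otto to Sara and back down to Imani: 1 + 2 = 3 links.

3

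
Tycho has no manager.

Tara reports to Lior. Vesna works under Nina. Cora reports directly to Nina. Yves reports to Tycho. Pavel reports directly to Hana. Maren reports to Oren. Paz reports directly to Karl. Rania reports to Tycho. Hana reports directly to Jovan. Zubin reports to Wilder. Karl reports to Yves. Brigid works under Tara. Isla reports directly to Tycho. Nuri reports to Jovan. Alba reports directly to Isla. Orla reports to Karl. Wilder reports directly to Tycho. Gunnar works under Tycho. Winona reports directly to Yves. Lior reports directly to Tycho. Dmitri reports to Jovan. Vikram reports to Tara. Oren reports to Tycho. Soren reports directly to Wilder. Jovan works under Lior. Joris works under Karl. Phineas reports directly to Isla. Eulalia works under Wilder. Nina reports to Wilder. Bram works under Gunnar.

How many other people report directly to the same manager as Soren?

Soren reports to Wilder. Wilder's other direct reports are Nina, Zubin, Eulalia — 3 peers.

3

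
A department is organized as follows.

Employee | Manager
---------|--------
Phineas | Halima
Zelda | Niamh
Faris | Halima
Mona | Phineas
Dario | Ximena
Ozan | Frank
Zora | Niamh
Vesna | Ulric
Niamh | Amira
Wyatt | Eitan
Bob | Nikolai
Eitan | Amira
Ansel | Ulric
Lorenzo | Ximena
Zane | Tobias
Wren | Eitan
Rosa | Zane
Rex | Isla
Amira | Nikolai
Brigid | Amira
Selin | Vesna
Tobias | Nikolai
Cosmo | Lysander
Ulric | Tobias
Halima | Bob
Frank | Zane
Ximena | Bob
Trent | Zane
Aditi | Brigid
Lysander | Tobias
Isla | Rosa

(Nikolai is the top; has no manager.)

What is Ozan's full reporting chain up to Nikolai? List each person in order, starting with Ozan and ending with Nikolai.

Ozan -> Frank -> Zane -> Tobias -> Nikolai

Ozan reports to Frank. Frank reports to Zane. Zane reports to Tobias. Tobias reports to Nikolai. Nikolai is at the top.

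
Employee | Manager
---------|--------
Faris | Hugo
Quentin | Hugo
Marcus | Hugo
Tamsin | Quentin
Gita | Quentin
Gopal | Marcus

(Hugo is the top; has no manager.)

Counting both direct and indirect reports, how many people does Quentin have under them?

Quentin directly manages Tamsin, Gita. Tamsin has no reports. Gita has no reports. So Quentin's organization is 2 direct reports plus everyone under them: 1 + 1 = 2.

2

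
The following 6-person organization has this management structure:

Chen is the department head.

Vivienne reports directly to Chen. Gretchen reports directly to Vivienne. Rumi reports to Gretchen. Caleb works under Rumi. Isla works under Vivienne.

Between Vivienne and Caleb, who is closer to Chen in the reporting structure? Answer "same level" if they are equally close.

Vivienne

Vivienne is 1 level below Chen; Caleb is 4. Vivienne is higher.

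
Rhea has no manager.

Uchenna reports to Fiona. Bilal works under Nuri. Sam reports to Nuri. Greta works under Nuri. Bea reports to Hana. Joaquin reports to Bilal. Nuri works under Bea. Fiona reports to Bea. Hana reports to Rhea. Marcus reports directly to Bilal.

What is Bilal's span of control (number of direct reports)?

Bilal directly manages Marcus, Joaquin. That is 2 direct reports.

2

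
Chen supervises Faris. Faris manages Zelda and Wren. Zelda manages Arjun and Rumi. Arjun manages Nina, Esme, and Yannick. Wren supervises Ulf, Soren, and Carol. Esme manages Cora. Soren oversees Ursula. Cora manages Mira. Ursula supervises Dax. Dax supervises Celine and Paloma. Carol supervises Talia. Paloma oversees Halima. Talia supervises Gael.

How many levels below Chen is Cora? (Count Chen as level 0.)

5

Chain from Cora up to Chen: Cora → Esme → Arjun → Zelda → Faris → Chen. That is 5 steps up, so Cora is 5 levels below Chen.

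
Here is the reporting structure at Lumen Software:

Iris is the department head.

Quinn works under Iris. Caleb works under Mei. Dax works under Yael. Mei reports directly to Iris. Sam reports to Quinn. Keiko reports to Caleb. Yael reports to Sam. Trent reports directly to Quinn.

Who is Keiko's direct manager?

Caleb

Keiko reports directly to Caleb.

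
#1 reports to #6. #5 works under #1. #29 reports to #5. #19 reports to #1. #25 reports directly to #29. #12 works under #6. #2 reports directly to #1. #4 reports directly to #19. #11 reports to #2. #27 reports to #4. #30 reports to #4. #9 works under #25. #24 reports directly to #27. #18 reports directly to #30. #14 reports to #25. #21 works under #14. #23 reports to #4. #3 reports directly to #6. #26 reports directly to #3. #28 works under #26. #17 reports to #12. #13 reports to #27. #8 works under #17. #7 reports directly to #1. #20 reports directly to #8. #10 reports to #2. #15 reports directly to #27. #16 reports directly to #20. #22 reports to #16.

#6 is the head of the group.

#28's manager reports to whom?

#28 reports to #26, and #26 reports to #3. So #28's skip-level manager is #3.

#3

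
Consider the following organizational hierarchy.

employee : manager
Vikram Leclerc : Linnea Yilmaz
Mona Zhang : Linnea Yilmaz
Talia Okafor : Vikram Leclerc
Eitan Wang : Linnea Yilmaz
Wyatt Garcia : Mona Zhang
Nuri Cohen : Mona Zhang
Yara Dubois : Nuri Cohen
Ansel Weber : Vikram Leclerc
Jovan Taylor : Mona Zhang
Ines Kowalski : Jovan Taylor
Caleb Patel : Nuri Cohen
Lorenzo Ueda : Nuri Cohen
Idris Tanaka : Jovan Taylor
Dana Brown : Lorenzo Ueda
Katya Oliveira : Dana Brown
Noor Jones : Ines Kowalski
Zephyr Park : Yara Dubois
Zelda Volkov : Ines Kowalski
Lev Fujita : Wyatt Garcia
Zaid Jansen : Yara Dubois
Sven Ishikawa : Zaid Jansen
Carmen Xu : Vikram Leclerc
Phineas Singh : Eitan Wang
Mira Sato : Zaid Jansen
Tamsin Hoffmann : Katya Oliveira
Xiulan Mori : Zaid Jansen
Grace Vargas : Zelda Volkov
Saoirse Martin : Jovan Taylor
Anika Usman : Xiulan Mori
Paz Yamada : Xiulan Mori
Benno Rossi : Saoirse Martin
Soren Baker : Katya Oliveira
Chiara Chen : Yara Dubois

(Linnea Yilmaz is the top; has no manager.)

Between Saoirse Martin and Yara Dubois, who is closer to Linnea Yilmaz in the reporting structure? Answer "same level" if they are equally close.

Both Saoirse Martin and Yara Dubois are 3 levels below Linnea Yilmaz.

same level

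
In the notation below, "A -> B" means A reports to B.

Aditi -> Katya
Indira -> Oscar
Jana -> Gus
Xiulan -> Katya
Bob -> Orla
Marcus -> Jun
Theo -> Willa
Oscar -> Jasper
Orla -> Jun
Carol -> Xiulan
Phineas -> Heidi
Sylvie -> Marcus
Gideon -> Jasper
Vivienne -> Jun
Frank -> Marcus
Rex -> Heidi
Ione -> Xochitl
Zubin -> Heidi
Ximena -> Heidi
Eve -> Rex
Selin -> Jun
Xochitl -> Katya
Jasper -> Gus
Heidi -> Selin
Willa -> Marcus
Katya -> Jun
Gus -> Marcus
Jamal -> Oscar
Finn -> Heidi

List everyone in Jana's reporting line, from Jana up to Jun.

Jana -> Gus -> Marcus -> Jun

Jana reports to Gus. Gus reports to Marcus. Marcus reports to Jun. Jun is at the top.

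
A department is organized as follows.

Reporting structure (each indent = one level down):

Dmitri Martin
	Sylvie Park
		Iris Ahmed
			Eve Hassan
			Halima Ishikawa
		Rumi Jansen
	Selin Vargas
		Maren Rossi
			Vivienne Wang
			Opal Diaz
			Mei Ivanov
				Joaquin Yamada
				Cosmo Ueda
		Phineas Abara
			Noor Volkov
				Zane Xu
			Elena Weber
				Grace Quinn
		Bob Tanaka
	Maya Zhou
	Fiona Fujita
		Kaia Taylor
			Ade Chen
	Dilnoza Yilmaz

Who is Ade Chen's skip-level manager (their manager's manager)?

Fiona Fujita

Ade Chen reports to Kaia Taylor, and Kaia Taylor reports to Fiona Fujita. So Ade Chen's skip-level manager is Fiona Fujita.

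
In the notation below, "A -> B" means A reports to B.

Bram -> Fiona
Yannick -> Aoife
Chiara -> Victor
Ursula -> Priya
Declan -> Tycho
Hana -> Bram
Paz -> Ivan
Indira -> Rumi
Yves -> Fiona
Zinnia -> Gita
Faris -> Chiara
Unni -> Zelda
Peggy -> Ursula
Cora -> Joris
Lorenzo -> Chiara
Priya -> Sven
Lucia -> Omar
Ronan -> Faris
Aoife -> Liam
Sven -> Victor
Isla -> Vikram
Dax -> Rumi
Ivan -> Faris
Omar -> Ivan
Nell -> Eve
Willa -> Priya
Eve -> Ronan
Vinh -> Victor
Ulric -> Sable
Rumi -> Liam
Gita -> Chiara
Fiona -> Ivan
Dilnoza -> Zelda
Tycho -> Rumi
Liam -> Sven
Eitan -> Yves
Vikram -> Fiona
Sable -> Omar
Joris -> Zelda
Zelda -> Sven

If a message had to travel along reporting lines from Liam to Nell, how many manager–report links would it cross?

Liam is 2 levels below Victor, and Nell is 5 levels below Victor (their lowest common manager). The shortest path runs up from Liam to Victor and back down to Nell: 2 + 5 = 7 links.

7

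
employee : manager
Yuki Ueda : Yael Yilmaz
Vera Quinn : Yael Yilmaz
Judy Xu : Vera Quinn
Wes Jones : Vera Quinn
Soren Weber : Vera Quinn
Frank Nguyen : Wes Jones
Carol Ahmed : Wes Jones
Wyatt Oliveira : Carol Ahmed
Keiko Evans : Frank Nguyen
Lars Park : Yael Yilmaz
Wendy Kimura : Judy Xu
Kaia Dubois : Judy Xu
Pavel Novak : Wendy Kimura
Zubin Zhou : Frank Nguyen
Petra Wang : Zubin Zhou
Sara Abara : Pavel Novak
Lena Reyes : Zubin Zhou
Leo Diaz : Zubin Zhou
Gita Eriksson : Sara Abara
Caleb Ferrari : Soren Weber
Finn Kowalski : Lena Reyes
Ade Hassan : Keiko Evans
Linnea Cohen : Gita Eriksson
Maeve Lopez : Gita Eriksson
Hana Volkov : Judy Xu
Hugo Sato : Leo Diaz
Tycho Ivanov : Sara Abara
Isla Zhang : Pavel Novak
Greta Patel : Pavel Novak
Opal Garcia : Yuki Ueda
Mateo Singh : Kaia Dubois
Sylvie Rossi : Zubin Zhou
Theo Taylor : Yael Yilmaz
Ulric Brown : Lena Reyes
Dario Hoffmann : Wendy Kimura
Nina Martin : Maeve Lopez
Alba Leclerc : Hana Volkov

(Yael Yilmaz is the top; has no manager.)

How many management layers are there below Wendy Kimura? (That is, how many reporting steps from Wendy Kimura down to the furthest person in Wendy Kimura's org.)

The longest chain under Wendy Kimura runs Wendy Kimura → Pavel Novak → Sara Abara → Gita Eriksson → Maeve Lopez → Nina Martin, which is 5 levels below Wendy Kimura.

5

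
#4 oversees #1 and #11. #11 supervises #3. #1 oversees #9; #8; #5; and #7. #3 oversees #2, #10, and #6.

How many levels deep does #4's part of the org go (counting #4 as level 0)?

3

The longest chain under #4 runs #4 → #11 → #3 → #6, which is 3 levels below #4.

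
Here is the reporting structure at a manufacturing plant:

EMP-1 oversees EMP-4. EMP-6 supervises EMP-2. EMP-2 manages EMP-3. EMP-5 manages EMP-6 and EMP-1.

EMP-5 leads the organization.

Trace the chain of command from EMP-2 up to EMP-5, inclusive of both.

EMP-2 -> EMP-6 -> EMP-5

EMP-2 reports to EMP-6. EMP-6 reports to EMP-5. EMP-5 is at the top.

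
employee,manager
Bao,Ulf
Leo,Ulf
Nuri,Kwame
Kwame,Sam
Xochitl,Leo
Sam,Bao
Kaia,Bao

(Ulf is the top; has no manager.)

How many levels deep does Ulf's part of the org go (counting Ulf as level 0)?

The longest chain under Ulf runs Ulf → Bao → Sam → Kwame → Nuri, which is 4 levels below Ulf.

4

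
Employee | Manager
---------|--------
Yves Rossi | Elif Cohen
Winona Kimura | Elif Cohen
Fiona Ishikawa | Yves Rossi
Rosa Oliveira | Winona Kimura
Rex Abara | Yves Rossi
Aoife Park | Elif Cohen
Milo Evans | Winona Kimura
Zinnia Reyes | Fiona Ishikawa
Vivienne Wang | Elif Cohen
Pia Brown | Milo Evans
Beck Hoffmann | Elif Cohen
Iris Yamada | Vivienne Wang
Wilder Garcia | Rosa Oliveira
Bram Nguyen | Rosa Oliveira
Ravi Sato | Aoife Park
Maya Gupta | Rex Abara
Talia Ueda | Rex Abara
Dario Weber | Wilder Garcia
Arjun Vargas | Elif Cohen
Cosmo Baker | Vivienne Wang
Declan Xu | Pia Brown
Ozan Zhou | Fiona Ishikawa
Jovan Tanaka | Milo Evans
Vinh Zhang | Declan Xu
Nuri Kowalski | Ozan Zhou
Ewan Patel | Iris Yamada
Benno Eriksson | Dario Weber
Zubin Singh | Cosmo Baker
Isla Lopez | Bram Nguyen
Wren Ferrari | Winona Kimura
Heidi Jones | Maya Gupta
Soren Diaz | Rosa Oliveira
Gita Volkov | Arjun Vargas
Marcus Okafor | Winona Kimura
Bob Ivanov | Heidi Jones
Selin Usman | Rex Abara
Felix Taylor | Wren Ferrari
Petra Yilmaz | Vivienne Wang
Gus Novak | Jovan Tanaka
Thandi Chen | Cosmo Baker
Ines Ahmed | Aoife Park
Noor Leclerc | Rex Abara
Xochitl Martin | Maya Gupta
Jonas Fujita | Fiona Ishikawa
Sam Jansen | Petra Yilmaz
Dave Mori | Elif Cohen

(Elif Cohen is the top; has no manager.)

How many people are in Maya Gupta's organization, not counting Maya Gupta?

3

Maya Gupta directly manages Heidi Jones, Xochitl Martin. Under Heidi Jones: Bob Ivanov (1). Xochitl Martin has no reports. So Maya Gupta's organization is 2 direct reports plus everyone under them: 2 + 1 = 3.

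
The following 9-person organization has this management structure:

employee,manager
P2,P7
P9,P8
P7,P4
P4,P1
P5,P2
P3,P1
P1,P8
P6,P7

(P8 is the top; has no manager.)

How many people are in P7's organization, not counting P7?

3

P7 directly manages P2, P6. Under P2: P5 (1). P6 has no reports. So P7's organization is 2 direct reports plus everyone under them: 2 + 1 = 3.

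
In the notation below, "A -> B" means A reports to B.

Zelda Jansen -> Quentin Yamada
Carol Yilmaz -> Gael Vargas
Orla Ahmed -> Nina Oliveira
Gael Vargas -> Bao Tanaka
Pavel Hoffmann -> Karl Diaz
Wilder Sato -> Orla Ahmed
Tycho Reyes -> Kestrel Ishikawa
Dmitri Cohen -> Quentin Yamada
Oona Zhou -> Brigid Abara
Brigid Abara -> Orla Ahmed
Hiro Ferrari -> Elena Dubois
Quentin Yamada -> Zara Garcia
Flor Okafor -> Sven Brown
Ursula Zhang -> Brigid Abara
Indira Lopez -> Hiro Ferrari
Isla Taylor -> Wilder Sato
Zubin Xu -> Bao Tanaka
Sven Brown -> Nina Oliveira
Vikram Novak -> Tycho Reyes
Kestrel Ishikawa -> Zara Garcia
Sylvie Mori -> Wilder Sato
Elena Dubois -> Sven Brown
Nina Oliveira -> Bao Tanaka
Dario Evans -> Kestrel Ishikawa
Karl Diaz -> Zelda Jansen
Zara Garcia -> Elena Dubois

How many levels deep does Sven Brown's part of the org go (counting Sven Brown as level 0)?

6

The longest chain under Sven Brown runs Sven Brown → Elena Dubois → Zara Garcia → Quentin Yamada → Zelda Jansen → Karl Diaz → Pavel Hoffmann, which is 6 levels below Sven Brown.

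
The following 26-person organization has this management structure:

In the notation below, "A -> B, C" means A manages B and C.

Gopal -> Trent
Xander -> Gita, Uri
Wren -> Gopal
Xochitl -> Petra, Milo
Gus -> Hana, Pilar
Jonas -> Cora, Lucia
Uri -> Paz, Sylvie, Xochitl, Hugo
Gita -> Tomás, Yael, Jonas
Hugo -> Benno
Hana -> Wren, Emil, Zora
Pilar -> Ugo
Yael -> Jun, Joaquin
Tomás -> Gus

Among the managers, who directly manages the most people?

Direct-report counts: Xander has 2; Uri has 4; Hugo has 1; Xochitl has 2; Gita has 3; Jonas has 2; Yael has 2; Tomás has 1; Gus has 2; Pilar has 1; Hana has 3; Wren has 1; Gopal has 1. The largest is 4, held by Uri.

Uri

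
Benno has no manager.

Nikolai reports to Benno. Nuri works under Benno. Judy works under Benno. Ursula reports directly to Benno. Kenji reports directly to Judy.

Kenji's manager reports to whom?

Benno

Kenji reports to Judy, and Judy reports to Benno. So Kenji's skip-level manager is Benno.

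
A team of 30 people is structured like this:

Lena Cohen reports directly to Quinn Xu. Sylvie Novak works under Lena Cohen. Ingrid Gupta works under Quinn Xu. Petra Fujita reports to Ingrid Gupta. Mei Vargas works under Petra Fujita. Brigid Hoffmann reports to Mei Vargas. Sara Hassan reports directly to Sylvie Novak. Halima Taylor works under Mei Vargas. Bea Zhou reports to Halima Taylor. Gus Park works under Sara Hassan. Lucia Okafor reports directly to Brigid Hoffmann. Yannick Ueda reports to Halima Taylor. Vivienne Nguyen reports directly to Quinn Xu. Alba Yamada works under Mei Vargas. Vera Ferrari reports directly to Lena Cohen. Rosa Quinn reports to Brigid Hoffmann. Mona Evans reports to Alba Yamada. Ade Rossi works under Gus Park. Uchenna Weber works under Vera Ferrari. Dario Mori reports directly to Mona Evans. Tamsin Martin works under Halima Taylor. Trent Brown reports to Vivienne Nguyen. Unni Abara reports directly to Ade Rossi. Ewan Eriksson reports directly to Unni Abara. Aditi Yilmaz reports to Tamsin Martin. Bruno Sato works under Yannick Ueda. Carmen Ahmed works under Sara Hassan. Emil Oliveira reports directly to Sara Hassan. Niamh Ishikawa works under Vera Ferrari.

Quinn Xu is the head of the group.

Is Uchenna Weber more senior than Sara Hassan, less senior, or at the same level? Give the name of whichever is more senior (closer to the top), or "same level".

Both Uchenna Weber and Sara Hassan are 3 levels below Quinn Xu.

same level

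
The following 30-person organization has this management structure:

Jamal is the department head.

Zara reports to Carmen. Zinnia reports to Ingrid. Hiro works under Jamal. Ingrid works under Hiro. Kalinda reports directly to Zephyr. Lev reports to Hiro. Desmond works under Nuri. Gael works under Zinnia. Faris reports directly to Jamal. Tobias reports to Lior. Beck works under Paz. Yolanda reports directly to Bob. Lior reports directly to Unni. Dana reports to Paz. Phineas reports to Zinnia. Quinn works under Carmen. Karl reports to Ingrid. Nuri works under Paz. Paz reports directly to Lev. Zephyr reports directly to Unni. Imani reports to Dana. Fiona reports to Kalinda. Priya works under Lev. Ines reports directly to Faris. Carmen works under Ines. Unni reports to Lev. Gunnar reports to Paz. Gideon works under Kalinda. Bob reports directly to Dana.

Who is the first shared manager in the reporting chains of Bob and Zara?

Bob's chain of managers is Dana, Paz, Lev, Hiro, Jamal. Zara's chain of managers is Carmen, Ines, Faris, Jamal. The first manager that appears in both chains is Jamal.

Jamal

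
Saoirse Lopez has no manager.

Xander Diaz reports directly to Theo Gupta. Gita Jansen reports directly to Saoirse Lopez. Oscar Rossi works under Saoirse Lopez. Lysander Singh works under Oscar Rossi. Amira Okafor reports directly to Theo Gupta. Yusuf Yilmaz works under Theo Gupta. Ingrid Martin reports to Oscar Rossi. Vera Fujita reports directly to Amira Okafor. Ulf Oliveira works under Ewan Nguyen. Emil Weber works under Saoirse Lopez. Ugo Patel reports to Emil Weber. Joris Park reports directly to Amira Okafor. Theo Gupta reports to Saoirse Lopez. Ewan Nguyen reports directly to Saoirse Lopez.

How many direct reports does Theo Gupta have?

3

Theo Gupta directly manages Amira Okafor, Xander Diaz, Yusuf Yilmaz. That is 3 direct reports.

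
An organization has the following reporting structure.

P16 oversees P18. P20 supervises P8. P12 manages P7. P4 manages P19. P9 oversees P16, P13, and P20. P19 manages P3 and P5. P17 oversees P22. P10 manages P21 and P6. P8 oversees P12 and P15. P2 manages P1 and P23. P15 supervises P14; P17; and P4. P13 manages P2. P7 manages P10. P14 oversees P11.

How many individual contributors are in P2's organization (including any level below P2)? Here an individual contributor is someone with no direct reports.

2

The people in P2's organization with no one reporting to them are P23, P1. That is 2.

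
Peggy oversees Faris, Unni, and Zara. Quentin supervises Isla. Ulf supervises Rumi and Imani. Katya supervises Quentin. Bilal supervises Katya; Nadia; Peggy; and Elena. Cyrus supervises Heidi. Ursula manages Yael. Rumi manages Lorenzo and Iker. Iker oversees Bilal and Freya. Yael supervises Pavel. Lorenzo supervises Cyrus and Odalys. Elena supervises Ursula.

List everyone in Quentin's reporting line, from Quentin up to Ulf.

Quentin -> Katya -> Bilal -> Iker -> Rumi -> Ulf

Quentin reports to Katya. Katya reports to Bilal. Bilal reports to Iker. Iker reports to Rumi. Rumi reports to Ulf. Ulf is at the top.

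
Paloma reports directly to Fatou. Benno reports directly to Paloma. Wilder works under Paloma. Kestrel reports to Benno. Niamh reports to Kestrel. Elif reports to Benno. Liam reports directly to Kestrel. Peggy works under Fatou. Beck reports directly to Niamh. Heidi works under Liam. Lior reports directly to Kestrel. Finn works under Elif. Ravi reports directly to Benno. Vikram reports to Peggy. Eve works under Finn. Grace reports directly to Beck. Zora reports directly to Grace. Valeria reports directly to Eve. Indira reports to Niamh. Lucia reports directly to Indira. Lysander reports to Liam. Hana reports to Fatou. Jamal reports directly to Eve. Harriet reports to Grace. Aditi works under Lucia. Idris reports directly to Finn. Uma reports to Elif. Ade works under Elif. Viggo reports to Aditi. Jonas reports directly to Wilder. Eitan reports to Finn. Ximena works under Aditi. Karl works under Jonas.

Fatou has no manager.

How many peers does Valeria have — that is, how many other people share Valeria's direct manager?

Valeria reports to Eve. Eve's other direct reports are Jamal — 1 peer.

1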